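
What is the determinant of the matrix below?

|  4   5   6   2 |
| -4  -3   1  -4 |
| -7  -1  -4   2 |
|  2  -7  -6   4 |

-1498

Expand along row 1:
  + (4) · M_11   where M_11 = det([-3 1 -4; -1 -4 2; -7 -6 4]) = 90
  − (5) · M_12   where M_12 = det([-4 1 -4; -7 -4 2; 2 -6 4]) = -152
  + (6) · M_13   where M_13 = det([-4 -3 -4; -7 -1 2; 2 -7 4]) = -340
  − (2) · M_14   where M_14 = det([-4 -3 1; -7 -1 -4; 2 -7 -6]) = 289
det = (+1)·(4)·(90) + (-1)·(5)·(-152) + (+1)·(6)·(-340) + (-1)·(2)·(289) = -1498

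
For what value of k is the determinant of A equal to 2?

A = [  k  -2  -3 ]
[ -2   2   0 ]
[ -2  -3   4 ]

Expanding along the row containing k, det(A) is linear in k: det(A) = (8)·k + (-46).
Set (8)·k + (-46) = 2  ⇒  (8)·k = 48  ⇒  k = 6.

6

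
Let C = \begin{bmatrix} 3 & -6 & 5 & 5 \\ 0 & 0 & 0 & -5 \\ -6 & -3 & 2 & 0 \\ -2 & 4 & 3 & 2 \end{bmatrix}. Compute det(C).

Expand along row 2 (it has 3 zeros):
  + (-5) · M_24   where M_24 = det([3 -6 5; -6 -3 2; -2 4 3]) = -285
det = (+1)·(-5)·(-285) = 1425

1425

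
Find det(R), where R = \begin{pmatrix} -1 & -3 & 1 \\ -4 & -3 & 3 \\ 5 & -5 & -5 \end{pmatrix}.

det(R) = 20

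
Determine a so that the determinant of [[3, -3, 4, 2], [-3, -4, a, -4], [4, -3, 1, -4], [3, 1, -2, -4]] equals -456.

7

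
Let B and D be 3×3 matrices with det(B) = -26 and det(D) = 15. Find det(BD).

-390

det(BD) = det(B)·det(D) = (-26)·(15) = -390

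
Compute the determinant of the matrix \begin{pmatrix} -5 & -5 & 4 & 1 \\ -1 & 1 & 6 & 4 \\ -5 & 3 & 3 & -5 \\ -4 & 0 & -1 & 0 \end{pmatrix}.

1264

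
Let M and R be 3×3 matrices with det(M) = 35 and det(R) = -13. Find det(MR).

-455

det(MR) = det(M)·det(R) = (35)·(-13) = -455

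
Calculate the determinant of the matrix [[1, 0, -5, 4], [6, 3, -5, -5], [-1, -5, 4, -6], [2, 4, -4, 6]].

346

Expand along row 1 (it has 1 zero):
  + (1) · M_11   where M_11 = det([3 -5 -5; -5 4 -6; 4 -4 6]) = -50
  + (-5) · M_13   where M_13 = det([6 3 -5; -1 -5 -6; 2 4 6]) = -84
  − (4) · M_14   where M_14 = det([6 3 -5; -1 -5 4; 2 4 -4]) = 6
det = (+1)·(1)·(-50) + (+1)·(-5)·(-84) + (-1)·(4)·(6) = 346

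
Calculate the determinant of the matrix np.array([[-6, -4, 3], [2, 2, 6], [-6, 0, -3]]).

The determinant is 192.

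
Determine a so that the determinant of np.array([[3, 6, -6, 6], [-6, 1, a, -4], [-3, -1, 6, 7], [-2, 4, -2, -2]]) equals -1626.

a = -2

Expanding along the column containing a, det(B) is linear in a: det(B) = (282)·a + (-1062).
Set (282)·a + (-1062) = -1626  ⇒  (282)·a = -564  ⇒  a = -2.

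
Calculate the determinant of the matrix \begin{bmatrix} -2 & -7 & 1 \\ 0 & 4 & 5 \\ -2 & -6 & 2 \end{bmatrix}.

Expand along column 1:
  + (-2) · |4 5; -6 2| = (-2)·(8 − (-30)) = -76
  + (-2) · |-7 1; 4 5| = (-2)·(-35 − 4) = 78
Sum: (-76) + (78) = 2

The determinant is 2.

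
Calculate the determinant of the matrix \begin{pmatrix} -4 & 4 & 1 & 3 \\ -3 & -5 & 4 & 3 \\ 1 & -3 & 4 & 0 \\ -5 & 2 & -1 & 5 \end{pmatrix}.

The determinant is 169.

Expand along row 3 (it has 1 zero):
  + (1) · M_31   where M_31 = det([4 1 3; -5 4 3; 2 -1 5]) = 114
  − (-3) · M_32   where M_32 = det([-4 1 3; -3 4 3; -5 -1 5]) = -23
  + (4) · M_33   where M_33 = det([-4 4 3; -3 -5 3; -5 2 5]) = 31
det = (+1)·(1)·(114) + (-1)·(-3)·(-23) + (+1)·(4)·(31) = 169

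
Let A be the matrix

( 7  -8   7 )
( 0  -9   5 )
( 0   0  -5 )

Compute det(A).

A is upper triangular, so det(A) is the product of the diagonal entries:
det = (7) · (-9) · (-5) = 315

det(A) = 315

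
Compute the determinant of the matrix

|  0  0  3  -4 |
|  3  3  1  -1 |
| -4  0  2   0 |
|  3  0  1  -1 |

84

Expand along column 2 (it has 3 zeros):
  + (3) · M_22   where M_22 = det([0 3 -4; -4 2 0; 3 1 -1]) = 28
det = (+1)·(3)·(28) = 84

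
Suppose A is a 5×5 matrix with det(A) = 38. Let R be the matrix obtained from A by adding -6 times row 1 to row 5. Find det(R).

det(R) = 38

Adding a multiple of one row to another leaves the determinant unchanged.
det(R) = (1)·(38) = 38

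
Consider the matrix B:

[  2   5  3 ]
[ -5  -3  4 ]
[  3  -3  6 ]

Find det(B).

|B| = 270

Expand along row 1:
  + 2 · |-3 4; -3 6| = 2·(-18 − (-12)) = -12
  − 5 · |-5 4; 3 6| = −5·(-30 − 12) = 210
  + 3 · |-5 -3; 3 -3| = 3·(15 − (-9)) = 72
Sum: (-12) + (210) + (72) = 270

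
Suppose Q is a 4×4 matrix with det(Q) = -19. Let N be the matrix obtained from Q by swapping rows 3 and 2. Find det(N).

Swapping two rows multiplies the determinant by −1.
det(N) = (-1)·(-19) = 19

19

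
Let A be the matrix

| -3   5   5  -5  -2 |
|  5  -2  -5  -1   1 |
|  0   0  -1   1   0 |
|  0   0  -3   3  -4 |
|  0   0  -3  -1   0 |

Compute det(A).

-304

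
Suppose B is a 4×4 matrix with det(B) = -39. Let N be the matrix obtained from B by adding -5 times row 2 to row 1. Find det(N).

Adding a multiple of one row to another leaves the determinant unchanged.
det(N) = (1)·(-39) = -39

-39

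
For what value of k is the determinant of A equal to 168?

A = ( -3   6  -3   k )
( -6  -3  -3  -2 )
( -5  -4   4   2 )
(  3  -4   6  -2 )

Expanding along the column containing k, det(A) is linear in k: det(A) = (174)·k + (-1224).
Set (174)·k + (-1224) = 168  ⇒  (174)·k = 1392  ⇒  k = 8.

k = 8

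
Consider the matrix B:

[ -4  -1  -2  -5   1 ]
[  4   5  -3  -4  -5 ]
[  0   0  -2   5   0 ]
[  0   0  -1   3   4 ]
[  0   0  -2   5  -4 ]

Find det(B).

-64

B is block upper-triangular with a 2×2 block and a 3×3 block on the diagonal, so its determinant equals the product of the determinants of the diagonal blocks.
det of the 2×2 block = -16
det of the 3×3 block = 4
det = (-16)·(4) = -64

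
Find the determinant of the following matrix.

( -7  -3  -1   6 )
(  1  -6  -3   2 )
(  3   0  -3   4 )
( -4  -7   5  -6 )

Expand along row 3 (it has 1 zero):
  + (3) · M_31   where M_31 = det([-3 -1 6; -6 -3 2; -7 5 -6]) = -280
  + (-3) · M_33   where M_33 = det([-7 -3 6; 1 -6 2; -4 -7 -6]) = -530
  − (4) · M_34   where M_34 = det([-7 -3 -1; 1 -6 -3; -4 -7 5]) = 367
det = (+1)·(3)·(-280) + (+1)·(-3)·(-530) + (-1)·(4)·(367) = -718

-718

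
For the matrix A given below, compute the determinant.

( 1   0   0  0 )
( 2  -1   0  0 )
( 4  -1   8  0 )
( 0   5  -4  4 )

|A| = -32

A is lower triangular, so det(A) is the product of the diagonal entries:
det = (1) · (-1) · (8) · (4) = -32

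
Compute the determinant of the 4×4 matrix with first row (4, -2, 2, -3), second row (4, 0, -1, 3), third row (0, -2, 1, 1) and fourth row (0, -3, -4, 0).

332

Expand along row 4 (it has 2 zeros):
  + (-3) · M_42   where M_42 = det([4 2 -3; 4 -1 3; 0 1 1]) = -36
  − (-4) · M_43   where M_43 = det([4 -2 -3; 4 0 3; 0 -2 1]) = 56
det = (+1)·(-3)·(-36) + (-1)·(-4)·(56) = 332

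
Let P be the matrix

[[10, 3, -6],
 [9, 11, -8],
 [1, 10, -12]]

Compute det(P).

The determinant is -694.

Expand along row 1:
  + 10 · |11 -8; 10 -12| = 10·(-132 − (-80)) = -520
  − 3 · |9 -8; 1 -12| = −3·(-108 − (-8)) = 300
  + (-6) · |9 11; 1 10| = (-6)·(90 − 11) = -474
Sum: (-520) + (300) + (-474) = -694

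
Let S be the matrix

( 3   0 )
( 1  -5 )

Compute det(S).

-15

det(S) = 3·(-5) − 0·1 = -15 − 0 = -15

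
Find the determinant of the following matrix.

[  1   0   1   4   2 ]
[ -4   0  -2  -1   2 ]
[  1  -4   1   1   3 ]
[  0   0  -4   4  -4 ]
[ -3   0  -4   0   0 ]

496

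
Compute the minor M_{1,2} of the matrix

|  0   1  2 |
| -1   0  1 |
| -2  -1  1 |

1

Delete row 1 and column 2; the remaining 2×2 submatrix is [-1 1; -2 1].
Its determinant is (-1)·1 − 1·(-2) = 1.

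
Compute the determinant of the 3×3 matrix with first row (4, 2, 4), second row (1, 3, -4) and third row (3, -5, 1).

Expand along column 1:
  + 4 · |3 -4; -5 1| = 4·(3 − 20) = -68
  − 1 · |2 4; -5 1| = −1·(2 − (-20)) = -22
  + 3 · |2 4; 3 -4| = 3·(-8 − 12) = -60
Sum: (-68) + (-22) + (-60) = -150

-150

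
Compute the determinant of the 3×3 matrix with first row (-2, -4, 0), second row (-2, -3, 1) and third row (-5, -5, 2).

Expand along column 3:
  − 1 · |-2 -4; -5 -5| = −1·(10 − 20) = 10
  + 2 · |-2 -4; -2 -3| = 2·(6 − 8) = -4
Sum: (10) + (-4) = 6

6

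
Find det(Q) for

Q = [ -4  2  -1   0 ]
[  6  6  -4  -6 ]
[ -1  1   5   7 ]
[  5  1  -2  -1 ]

Expand along row 1 (it has 1 zero):
  + (-4) · M_11   where M_11 = det([6 -4 -6; 1 5 7; 1 -2 -1]) = 64
  − (2) · M_12   where M_12 = det([6 -4 -6; -1 5 7; 5 -2 -1]) = 56
  + (-1) · M_13   where M_13 = det([6 6 -6; -1 1 7; 5 1 -1]) = 192
det = (+1)·(-4)·(64) + (-1)·(2)·(56) + (+1)·(-1)·(192) = -560

det(Q) = -560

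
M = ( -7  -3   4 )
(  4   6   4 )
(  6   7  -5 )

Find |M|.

Expand along column 1:
  + (-7) · |6 4; 7 -5| = (-7)·(-30 − 28) = 406
  − 4 · |-3 4; 7 -5| = −4·(15 − 28) = 52
  + 6 · |-3 4; 6 4| = 6·(-12 − 24) = -216
Sum: (406) + (52) + (-216) = 242

det(M) = 242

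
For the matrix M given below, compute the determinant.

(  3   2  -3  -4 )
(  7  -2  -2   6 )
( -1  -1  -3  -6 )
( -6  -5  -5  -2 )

858

Expand along row 1:
  + (3) · M_11   where M_11 = det([-2 -2 6; -1 -3 -6; -5 -5 -2]) = -68
  − (2) · M_12   where M_12 = det([7 -2 6; -1 -3 -6; -6 -5 -2]) = -314
  + (-3) · M_13   where M_13 = det([7 -2 6; -1 -1 -6; -6 -5 -2]) = -270
  − (-4) · M_14   where M_14 = det([7 -2 -2; -1 -1 -3; -6 -5 -5]) = -94
det = (+1)·(3)·(-68) + (-1)·(2)·(-314) + (+1)·(-3)·(-270) + (-1)·(-4)·(-94) = 858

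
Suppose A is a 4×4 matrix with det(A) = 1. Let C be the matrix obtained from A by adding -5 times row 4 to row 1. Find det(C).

1

Adding a multiple of one row to another leaves the determinant unchanged.
det(C) = (1)·(1) = 1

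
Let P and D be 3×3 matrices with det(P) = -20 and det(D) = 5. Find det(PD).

|PD| = -100

det(PD) = det(P)·det(D) = (-20)·(5) = -100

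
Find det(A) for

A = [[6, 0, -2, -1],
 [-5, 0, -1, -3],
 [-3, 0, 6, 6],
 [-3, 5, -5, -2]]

The determinant is 135.

Expand along column 2 (it has 3 zeros):
  + (5) · M_42   where M_42 = det([6 -2 -1; -5 -1 -3; -3 6 6]) = 27
det = (+1)·(5)·(27) = 135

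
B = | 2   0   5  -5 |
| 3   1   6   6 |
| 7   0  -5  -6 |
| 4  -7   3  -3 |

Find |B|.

The determinant is -4165.

Expand along column 2 (it has 2 zeros):
  + (1) · M_22   where M_22 = det([2 5 -5; 7 -5 -6; 4 3 -3]) = -154
  + (-7) · M_42   where M_42 = det([2 5 -5; 3 6 6; 7 -5 -6]) = 573
det = (+1)·(1)·(-154) + (+1)·(-7)·(573) = -4165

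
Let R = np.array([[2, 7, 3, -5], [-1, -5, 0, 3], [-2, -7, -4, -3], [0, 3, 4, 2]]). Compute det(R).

Expand along row 2 (it has 1 zero):
  − (-1) · M_21   where M_21 = det([7 3 -5; -7 -4 -3; 3 4 2]) = 123
  + (-5) · M_22   where M_22 = det([2 3 -5; -2 -4 -3; 0 4 2]) = 60
  + (3) · M_24   where M_24 = det([2 7 3; -2 -7 -4; 0 3 4]) = 6
det = (-1)·(-1)·(123) + (+1)·(-5)·(60) + (+1)·(3)·(6) = -159

The determinant is -159.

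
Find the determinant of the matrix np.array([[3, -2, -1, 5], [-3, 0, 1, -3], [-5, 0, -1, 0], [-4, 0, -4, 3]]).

Expand along column 2 (it has 3 zeros):
  − (-2) · M_12   where M_12 = det([-3 1 -3; -5 -1 0; -4 -4 3]) = -24
det = (-1)·(-2)·(-24) = -48

-48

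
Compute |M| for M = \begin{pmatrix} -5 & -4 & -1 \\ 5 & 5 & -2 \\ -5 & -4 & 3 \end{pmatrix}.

Expand along row 1:
  + (-5) · |5 -2; -4 3| = (-5)·(15 − 8) = -35
  − (-4) · |5 -2; -5 3| = −(-4)·(15 − 10) = 20
  + (-1) · |5 5; -5 -4| = (-1)·(-20 − (-25)) = -5
Sum: (-35) + (20) + (-5) = -20

-20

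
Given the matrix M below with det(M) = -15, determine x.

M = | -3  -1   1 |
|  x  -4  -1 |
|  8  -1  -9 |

-5

Expanding along the row containing x, det(M) is linear in x: det(M) = (-10)·x + (-65).
Set (-10)·x + (-65) = -15  ⇒  (-10)·x = 50  ⇒  x = -5.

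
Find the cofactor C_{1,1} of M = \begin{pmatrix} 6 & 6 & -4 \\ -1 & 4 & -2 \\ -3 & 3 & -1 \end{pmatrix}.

2

Delete row 1 and column 1; the remaining 2×2 submatrix is [4 -2; 3 -1].
Its determinant is 4·(-1) − (-2)·3 = 2.
The cofactor carries sign (−1)^(1+1) = +1, so C_{1,1} = +(2) = 2.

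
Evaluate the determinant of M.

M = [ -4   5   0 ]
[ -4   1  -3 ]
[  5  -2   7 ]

det(M) = 61

Expand along column 3:
  − (-3) · |-4 5; 5 -2| = −(-3)·(8 − 25) = -51
  + 7 · |-4 5; -4 1| = 7·(-4 − (-20)) = 112
Sum: (-51) + (112) = 61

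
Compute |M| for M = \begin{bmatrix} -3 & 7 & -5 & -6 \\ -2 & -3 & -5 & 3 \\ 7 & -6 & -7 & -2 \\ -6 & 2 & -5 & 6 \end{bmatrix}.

-2239

Expand along row 1:
  + (-3) · M_11   where M_11 = det([-3 -5 3; -6 -7 -2; 2 -5 6]) = 128
  − (7) · M_12   where M_12 = det([-2 -5 3; 7 -7 -2; -6 -5 6]) = 23
  + (-5) · M_13   where M_13 = det([-2 -3 3; 7 -6 -2; -6 2 6]) = 88
  − (-6) · M_14   where M_14 = det([-2 -3 -5; 7 -6 -7; -6 2 -5]) = -209
det = (+1)·(-3)·(128) + (-1)·(7)·(23) + (+1)·(-5)·(88) + (-1)·(-6)·(-209) = -2239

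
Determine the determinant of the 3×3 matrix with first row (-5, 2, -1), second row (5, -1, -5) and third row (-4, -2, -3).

119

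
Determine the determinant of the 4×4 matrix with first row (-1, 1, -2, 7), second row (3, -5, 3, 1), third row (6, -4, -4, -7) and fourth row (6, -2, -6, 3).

Expand along row 1:
  + (-1) · M_11   where M_11 = det([-5 3 1; -4 -4 -7; -2 -6 3]) = 364
  − (1) · M_12   where M_12 = det([3 3 1; 6 -4 -7; 6 -6 3]) = -354
  + (-2) · M_13   where M_13 = det([3 -5 1; 6 -4 -7; 6 -2 3]) = 234
  − (7) · M_14   where M_14 = det([3 -5 3; 6 -4 -4; 6 -2 -6]) = 24
det = (+1)·(-1)·(364) + (-1)·(1)·(-354) + (+1)·(-2)·(234) + (-1)·(7)·(24) = -646

-646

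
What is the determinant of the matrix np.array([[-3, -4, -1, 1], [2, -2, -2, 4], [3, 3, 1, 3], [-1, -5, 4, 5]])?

Expand along row 1:
  + (-3) · M_11   where M_11 = det([-2 -2 4; 3 1 3; -5 4 5]) = 142
  − (-4) · M_12   where M_12 = det([2 -2 4; 3 1 3; -1 4 5]) = 74
  + (-1) · M_13   where M_13 = det([2 -2 4; 3 3 3; -1 -5 5]) = 48
  − (1) · M_14   where M_14 = det([2 -2 -2; 3 3 1; -1 -5 4]) = 84
det = (+1)·(-3)·(142) + (-1)·(-4)·(74) + (+1)·(-1)·(48) + (-1)·(1)·(84) = -262

The determinant is -262.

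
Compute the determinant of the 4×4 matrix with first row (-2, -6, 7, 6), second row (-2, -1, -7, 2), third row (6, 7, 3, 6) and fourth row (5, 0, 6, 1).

Expand along row 4 (it has 1 zero):
  − (5) · M_41   where M_41 = det([-6 7 6; -1 -7 2; 7 3 6]) = 704
  − (6) · M_43   where M_43 = det([-2 -6 6; -2 -1 2; 6 7 6]) = -152
  + (1) · M_44   where M_44 = det([-2 -6 7; -2 -1 -7; 6 7 3]) = 68
det = (-1)·(5)·(704) + (-1)·(6)·(-152) + (+1)·(1)·(68) = -2540

-2540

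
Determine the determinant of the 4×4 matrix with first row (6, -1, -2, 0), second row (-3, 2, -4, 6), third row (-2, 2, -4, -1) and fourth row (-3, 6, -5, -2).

Expand along row 1 (it has 1 zero):
  + (6) · M_11   where M_11 = det([2 -4 6; 2 -4 -1; 6 -5 -2]) = 98
  − (-1) · M_12   where M_12 = det([-3 -4 6; -2 -4 -1; -3 -5 -2]) = -17
  + (-2) · M_13   where M_13 = det([-3 2 6; -2 2 -1; -3 6 -2]) = -44
det = (+1)·(6)·(98) + (-1)·(-1)·(-17) + (+1)·(-2)·(-44) = 659

659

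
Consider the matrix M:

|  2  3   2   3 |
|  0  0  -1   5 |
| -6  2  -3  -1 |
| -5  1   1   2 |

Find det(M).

The determinant is 478.

Expand along row 2 (it has 2 zeros):
  − (-1) · M_23   where M_23 = det([2 3 3; -6 2 -1; -5 1 2]) = 73
  + (5) · M_24   where M_24 = det([2 3 2; -6 2 -3; -5 1 1]) = 81
det = (-1)·(-1)·(73) + (+1)·(5)·(81) = 478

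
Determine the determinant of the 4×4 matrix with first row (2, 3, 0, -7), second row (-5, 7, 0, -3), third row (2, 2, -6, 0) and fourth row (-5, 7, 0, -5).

348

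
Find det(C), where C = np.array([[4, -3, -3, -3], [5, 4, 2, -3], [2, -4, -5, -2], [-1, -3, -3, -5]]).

267

Expand along row 1:
  + (4) · M_11   where M_11 = det([4 2 -3; -4 -5 -2; -3 -3 -5]) = 57
  − (-3) · M_12   where M_12 = det([5 2 -3; 2 -5 -2; -1 -3 -5]) = 152
  + (-3) · M_13   where M_13 = det([5 4 -3; 2 -4 -2; -1 -3 -5]) = 148
  − (-3) · M_14   where M_14 = det([5 4 2; 2 -4 -5; -1 -3 -3]) = 9
det = (+1)·(4)·(57) + (-1)·(-3)·(152) + (+1)·(-3)·(148) + (-1)·(-3)·(9) = 267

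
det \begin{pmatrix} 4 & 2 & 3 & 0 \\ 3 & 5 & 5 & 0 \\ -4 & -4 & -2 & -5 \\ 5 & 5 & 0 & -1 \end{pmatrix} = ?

Expand along column 4 (it has 2 zeros):
  − (-5) · M_34   where M_34 = det([4 2 3; 3 5 5; 5 5 0]) = -80
  + (-1) · M_44   where M_44 = det([4 2 3; 3 5 5; -4 -4 -2]) = 36
det = (-1)·(-5)·(-80) + (+1)·(-1)·(36) = -436

-436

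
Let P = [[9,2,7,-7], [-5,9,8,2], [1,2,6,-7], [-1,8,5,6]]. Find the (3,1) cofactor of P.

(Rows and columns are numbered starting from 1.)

-57

Delete row 3 and column 1; the remaining 3×3 submatrix is [2 7 -7; 9 8 2; 8 5 6].
Its determinant is -57.
The cofactor carries sign (−1)^(3+1) = +1, so C_{3,1} = +(-57) = -57.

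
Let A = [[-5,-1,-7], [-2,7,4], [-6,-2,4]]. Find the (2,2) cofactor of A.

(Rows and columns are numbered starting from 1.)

-62

Delete row 2 and column 2; the remaining 2×2 submatrix is [-5 -7; -6 4].
Its determinant is (-5)·4 − (-7)·(-6) = -62.
The cofactor carries sign (−1)^(2+2) = +1, so C_{2,2} = +(-62) = -62.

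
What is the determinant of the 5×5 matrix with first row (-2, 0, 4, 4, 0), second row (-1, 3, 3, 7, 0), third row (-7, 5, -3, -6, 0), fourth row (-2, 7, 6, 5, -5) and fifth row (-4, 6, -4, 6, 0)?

Expand along column 5 (it has 4 zeros):
  − (-5) · M_45   where M_45 = det([-2 0 4 4; -1 3 3 7; -7 5 -3 -6; -4 6 -4 6]) = 1036
det = (-1)·(-5)·(1036) = 5180

5180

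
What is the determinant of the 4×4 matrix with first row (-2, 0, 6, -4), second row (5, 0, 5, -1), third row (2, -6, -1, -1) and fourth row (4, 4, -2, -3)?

1680

Expand along column 2 (it has 2 zeros):
  − (-6) · M_32   where M_32 = det([-2 6 -4; 5 5 -1; 4 -2 -3]) = 220
  + (4) · M_42   where M_42 = det([-2 6 -4; 5 5 -1; 2 -1 -1]) = 90
det = (-1)·(-6)·(220) + (+1)·(4)·(90) = 1680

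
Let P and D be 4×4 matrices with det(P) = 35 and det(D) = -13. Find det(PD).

det(PD) = -455

det(PD) = det(P)·det(D) = (35)·(-13) = -455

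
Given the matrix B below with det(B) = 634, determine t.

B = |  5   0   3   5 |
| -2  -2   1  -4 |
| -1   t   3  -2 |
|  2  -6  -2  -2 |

8

Expanding along the column containing t, det(B) is linear in t: det(B) = (76)·t + (26).
Set (76)·t + (26) = 634  ⇒  (76)·t = 608  ⇒  t = 8.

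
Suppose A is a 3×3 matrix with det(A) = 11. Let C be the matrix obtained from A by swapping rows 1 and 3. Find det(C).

-11

Swapping two rows multiplies the determinant by −1.
det(C) = (-1)·(11) = -11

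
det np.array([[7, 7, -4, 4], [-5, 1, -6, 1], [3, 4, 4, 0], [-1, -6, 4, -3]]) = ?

-154

Expand along row 3 (it has 1 zero):
  + (3) · M_31   where M_31 = det([7 -4 4; 1 -6 1; -6 4 -3]) = -18
  − (4) · M_32   where M_32 = det([7 -4 4; -5 -6 1; -1 4 -3]) = 58
  + (4) · M_33   where M_33 = det([7 7 4; -5 1 1; -1 -6 -3]) = 33
det = (+1)·(3)·(-18) + (-1)·(4)·(58) + (+1)·(4)·(33) = -154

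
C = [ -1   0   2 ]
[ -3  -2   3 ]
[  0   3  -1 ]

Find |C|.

-11

Expand along row 1:
  + (-1) · |-2 3; 3 -1| = (-1)·(2 − 9) = 7
  + 2 · |-3 -2; 0 3| = 2·(-9 − 0) = -18
Sum: (7) + (-18) = -11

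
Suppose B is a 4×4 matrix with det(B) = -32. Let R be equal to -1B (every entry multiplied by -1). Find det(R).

|R| = -32

For a 4×4 matrix, det(-1B) = (-1)^4·det(B) = 1·det(B).
det(R) = (1)·(-32) = -32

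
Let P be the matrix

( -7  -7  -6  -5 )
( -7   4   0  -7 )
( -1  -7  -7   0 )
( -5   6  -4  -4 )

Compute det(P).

det(P) = 513

Expand along row 2 (it has 1 zero):
  − (-7) · M_21   where M_21 = det([-7 -6 -5; -7 -7 0; 6 -4 -4]) = -378
  + (4) · M_22   where M_22 = det([-7 -6 -5; -1 -7 0; -5 -4 -4]) = -17
  + (-7) · M_24   where M_24 = det([-7 -7 -6; -1 -7 -7; -5 6 -4]) = -461
det = (-1)·(-7)·(-378) + (+1)·(4)·(-17) + (+1)·(-7)·(-461) = 513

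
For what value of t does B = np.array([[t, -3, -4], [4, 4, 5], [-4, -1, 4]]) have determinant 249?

9

Expanding along the row containing t, det(B) is linear in t: det(B) = (21)·t + (60).
Set (21)·t + (60) = 249  ⇒  (21)·t = 189  ⇒  t = 9.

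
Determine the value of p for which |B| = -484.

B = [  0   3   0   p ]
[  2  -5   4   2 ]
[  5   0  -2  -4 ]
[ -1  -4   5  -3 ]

Expanding along the column containing p, det(B) is linear in p: det(B) = (-19)·p + (-522).
Set (-19)·p + (-522) = -484  ⇒  (-19)·p = 38  ⇒  p = -2.

p = -2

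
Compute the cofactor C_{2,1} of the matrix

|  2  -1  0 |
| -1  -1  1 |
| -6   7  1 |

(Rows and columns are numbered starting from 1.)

The cofactor is 1.

Delete row 2 and column 1; the remaining 2×2 submatrix is [-1 0; 7 1].
Its determinant is (-1)·1 − 0·7 = -1.
The cofactor carries sign (−1)^(2+1) = −1, so C_{2,1} = −(-1) = 1.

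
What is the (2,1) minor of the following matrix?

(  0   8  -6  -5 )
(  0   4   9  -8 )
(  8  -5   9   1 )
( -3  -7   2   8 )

The minor is 97.

Delete row 2 and column 1; the remaining 3×3 submatrix is [8 -6 -5; -5 9 1; -7 2 8].
Its determinant is 97.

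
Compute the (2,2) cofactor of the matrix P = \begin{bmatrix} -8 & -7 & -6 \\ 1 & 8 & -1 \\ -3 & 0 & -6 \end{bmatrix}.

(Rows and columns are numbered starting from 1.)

The cofactor is 30.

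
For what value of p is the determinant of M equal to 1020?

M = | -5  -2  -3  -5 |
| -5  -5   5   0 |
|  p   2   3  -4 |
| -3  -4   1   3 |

Expanding along the column containing p, det(M) is linear in p: det(M) = (-150)·p + (120).
Set (-150)·p + (120) = 1020  ⇒  (-150)·p = 900  ⇒  p = -6.

-6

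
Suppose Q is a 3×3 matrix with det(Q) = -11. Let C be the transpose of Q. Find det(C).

det(Qᵀ) = det(Q).
det(C) = (1)·(-11) = -11

-11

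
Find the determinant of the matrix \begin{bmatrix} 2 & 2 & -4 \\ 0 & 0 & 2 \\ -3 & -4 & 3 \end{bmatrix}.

Expand along row 2:
  − 2 · |2 2; -3 -4| = −2·(-8 − (-6)) = 4

The determinant is 4.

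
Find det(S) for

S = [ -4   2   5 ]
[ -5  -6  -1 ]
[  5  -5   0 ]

Expand along row 3:
  + 5 · |2 5; -6 -1| = 5·(-2 − (-30)) = 140
  − (-5) · |-4 5; -5 -1| = −(-5)·(4 − (-25)) = 145
Sum: (140) + (145) = 285

285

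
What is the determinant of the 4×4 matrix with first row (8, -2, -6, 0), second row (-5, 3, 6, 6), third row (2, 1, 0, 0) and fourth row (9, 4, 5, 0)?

396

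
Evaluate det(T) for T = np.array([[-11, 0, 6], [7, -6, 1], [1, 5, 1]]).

The determinant is 367.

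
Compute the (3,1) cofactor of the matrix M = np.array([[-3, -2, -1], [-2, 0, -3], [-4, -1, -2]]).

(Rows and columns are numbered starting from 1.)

6

Delete row 3 and column 1; the remaining 2×2 submatrix is [-2 -1; 0 -3].
Its determinant is (-2)·(-3) − (-1)·0 = 6.
The cofactor carries sign (−1)^(3+1) = +1, so C_{3,1} = +(6) = 6.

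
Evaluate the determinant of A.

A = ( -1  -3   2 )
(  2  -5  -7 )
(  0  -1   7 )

80

Expand along row 3:
  − (-1) · |-1 2; 2 -7| = −(-1)·(7 − 4) = 3
  + 7 · |-1 -3; 2 -5| = 7·(5 − (-6)) = 77
Sum: (3) + (77) = 80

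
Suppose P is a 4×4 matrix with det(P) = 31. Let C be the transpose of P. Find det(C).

31

det(Pᵀ) = det(P).
det(C) = (1)·(31) = 31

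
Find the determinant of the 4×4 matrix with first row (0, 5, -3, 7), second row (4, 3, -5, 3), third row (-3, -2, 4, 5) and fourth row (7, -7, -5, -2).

-576

Expand along row 1 (it has 1 zero):
  − (5) · M_12   where M_12 = det([4 -5 3; -3 4 5; 7 -5 -2]) = -116
  + (-3) · M_13   where M_13 = det([4 3 3; -3 -2 5; 7 -7 -2]) = 348
  − (7) · M_14   where M_14 = det([4 3 -5; -3 -2 4; 7 -7 -5]) = 16
det = (-1)·(5)·(-116) + (+1)·(-3)·(348) + (-1)·(7)·(16) = -576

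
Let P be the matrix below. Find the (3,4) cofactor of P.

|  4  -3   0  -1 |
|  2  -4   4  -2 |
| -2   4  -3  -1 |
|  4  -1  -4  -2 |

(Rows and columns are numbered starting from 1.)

-8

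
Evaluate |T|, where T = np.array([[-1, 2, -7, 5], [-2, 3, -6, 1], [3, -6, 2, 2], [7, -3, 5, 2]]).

The determinant is 430.

Expand along row 1:
  + (-1) · M_11   where M_11 = det([3 -6 1; -6 2 2; -3 5 2]) = -78
  − (2) · M_12   where M_12 = det([-2 -6 1; 3 2 2; 7 5 2]) = -35
  + (-7) · M_13   where M_13 = det([-2 3 1; 3 -6 2; 7 -3 2]) = 69
  − (5) · M_14   where M_14 = det([-2 3 -6; 3 -6 2; 7 -3 5]) = -153
det = (+1)·(-1)·(-78) + (-1)·(2)·(-35) + (+1)·(-7)·(69) + (-1)·(5)·(-153) = 430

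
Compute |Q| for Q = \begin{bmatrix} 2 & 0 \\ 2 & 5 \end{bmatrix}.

The determinant is 10.

det(Q) = 2·5 − 0·2 = 10 − 0 = 10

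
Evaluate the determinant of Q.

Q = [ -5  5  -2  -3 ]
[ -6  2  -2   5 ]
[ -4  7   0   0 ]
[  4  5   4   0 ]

det(Q) = 60

Expand along row 3 (it has 2 zeros):
  + (-4) · M_31   where M_31 = det([5 -2 -3; 2 -2 5; 5 4 0]) = -204
  − (7) · M_32   where M_32 = det([-5 -2 -3; -6 -2 5; 4 4 0]) = 108
det = (+1)·(-4)·(-204) + (-1)·(7)·(108) = 60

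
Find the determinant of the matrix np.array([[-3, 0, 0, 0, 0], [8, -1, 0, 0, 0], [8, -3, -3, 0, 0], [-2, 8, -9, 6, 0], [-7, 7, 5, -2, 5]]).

-270

The matrix is lower triangular, so the determinant is the product of the diagonal entries:
det = (-3) · (-1) · (-3) · (6) · (5) = -270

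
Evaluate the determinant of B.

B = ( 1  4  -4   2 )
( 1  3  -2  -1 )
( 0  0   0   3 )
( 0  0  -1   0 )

B is block upper-triangular with a 2×2 block and a 2×2 block on the diagonal, so its determinant equals the product of the determinants of the diagonal blocks.
det of the 2×2 block = -1
det of the 2×2 block = 3
det = (-1)·(3) = -3

-3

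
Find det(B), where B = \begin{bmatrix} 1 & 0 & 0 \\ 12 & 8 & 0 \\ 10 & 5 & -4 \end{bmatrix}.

det(B) = -32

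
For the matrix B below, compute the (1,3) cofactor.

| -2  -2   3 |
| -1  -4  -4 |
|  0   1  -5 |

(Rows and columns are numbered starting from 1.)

Delete row 1 and column 3; the remaining 2×2 submatrix is [-1 -4; 0 1].
Its determinant is (-1)·1 − (-4)·0 = -1.
The cofactor carries sign (−1)^(1+3) = +1, so C_{1,3} = +(-1) = -1.

The cofactor is -1.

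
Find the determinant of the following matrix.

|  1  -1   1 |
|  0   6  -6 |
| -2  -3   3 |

Expand along row 2:
  + 6 · |1 1; -2 3| = 6·(3 − (-2)) = 30
  − (-6) · |1 -1; -2 -3| = −(-6)·(-3 − 2) = -30
Sum: (30) + (-30) = 0

0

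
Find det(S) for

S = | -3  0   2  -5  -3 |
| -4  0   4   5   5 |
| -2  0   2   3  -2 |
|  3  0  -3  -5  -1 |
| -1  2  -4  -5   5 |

Expand along column 2 (it has 4 zeros):
  − (2) · M_52   where M_52 = det([-3 2 -5 -3; -4 4 5 5; -2 2 3 -2; 3 -3 -5 -1]) = 17
det = (-1)·(2)·(17) = -34

det(S) = -34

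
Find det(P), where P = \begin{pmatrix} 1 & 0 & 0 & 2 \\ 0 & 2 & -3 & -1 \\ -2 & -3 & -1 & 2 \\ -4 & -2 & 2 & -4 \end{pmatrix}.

Expand along row 1 (it has 2 zeros):
  + (1) · M_11   where M_11 = det([2 -3 -1; -3 -1 2; -2 2 -4]) = 56
  − (2) · M_14   where M_14 = det([0 2 -3; -2 -3 -1; -4 -2 2]) = 40
det = (+1)·(1)·(56) + (-1)·(2)·(40) = -24

-24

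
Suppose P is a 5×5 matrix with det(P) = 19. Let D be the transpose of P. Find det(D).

det(Pᵀ) = det(P).
det(D) = (1)·(19) = 19

19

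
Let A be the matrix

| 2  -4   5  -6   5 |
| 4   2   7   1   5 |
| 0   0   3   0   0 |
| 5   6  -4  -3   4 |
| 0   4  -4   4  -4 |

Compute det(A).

Expand along row 3 (it has 4 zeros):
  + (3) · M_33   where M_33 = det([2 -4 -6 5; 4 2 1 5; 5 6 -3 4; 0 4 4 -4]) = 340
det = (+1)·(3)·(340) = 1020

det(A) = 1020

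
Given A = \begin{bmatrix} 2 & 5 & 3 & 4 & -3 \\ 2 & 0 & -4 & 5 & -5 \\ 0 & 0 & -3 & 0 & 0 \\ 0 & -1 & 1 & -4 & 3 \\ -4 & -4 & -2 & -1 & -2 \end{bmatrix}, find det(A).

The determinant is 474.

Expand along row 3 (it has 4 zeros):
  + (-3) · M_33   where M_33 = det([2 5 4 -3; 2 0 5 -5; 0 -1 -4 3; -4 -4 -1 -2]) = -158
det = (+1)·(-3)·(-158) = 474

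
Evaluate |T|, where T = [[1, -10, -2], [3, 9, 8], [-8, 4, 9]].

Expand along row 1:
  + 1 · |9 8; 4 9| = 1·(81 − 32) = 49
  − (-10) · |3 8; -8 9| = −(-10)·(27 − (-64)) = 910
  + (-2) · |3 9; -8 4| = (-2)·(12 − (-72)) = -168
Sum: (49) + (910) + (-168) = 791

|T| = 791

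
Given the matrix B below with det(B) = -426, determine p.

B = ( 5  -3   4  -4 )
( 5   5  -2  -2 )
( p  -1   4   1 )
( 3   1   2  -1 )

p = 8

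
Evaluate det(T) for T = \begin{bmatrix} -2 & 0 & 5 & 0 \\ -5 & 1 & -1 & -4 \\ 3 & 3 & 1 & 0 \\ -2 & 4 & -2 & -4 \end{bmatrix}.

Expand along row 1 (it has 2 zeros):
  + (-2) · M_11   where M_11 = det([1 -1 -4; 3 1 0; 4 -2 -4]) = 24
  + (5) · M_13   where M_13 = det([-5 1 -4; 3 3 0; -2 4 -4]) = 0
det = (+1)·(-2)·(24) + (+1)·(5)·(0) = -48

The determinant is -48.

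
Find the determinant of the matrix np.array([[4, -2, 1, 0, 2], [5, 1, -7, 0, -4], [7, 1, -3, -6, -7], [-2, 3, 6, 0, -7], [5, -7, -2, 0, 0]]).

Expand along column 4 (it has 4 zeros):
  − (-6) · M_34   where M_34 = det([4 -2 1 2; 5 1 -7 -4; -2 3 6 -7; 5 -7 -2 0]) = -2148
det = (-1)·(-6)·(-2148) = -12888

The determinant is -12888.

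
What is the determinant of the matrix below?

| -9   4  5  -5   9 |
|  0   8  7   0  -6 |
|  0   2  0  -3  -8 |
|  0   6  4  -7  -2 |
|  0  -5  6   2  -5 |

43146

Expand along column 1 (it has 4 zeros):
  + (-9) · M_11   where M_11 = det([8 7 0 -6; 2 0 -3 -8; 6 4 -7 -2; -5 6 2 -5]) = -4794
det = (+1)·(-9)·(-4794) = 43146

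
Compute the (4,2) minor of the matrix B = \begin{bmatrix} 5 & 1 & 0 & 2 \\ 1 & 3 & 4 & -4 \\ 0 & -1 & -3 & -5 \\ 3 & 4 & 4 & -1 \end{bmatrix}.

-166

Delete row 4 and column 2; the remaining 3×3 submatrix is [5 0 2; 1 4 -4; 0 -3 -5].
Its determinant is -166.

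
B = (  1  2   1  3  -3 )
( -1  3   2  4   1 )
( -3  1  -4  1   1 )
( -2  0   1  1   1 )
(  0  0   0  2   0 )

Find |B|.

-208

Expand along row 5 (it has 4 zeros):
  − (2) · M_54   where M_54 = det([1 2 1 -3; -1 3 2 1; -3 1 -4 1; -2 0 1 1]) = 104
det = (-1)·(2)·(104) = -208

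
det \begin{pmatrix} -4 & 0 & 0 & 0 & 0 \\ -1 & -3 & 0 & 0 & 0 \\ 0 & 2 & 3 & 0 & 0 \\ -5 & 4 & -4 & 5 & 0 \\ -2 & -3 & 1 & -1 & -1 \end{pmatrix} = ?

The matrix is lower triangular, so the determinant is the product of the diagonal entries:
det = (-4) · (-3) · (3) · (5) · (-1) = -180

The determinant is -180.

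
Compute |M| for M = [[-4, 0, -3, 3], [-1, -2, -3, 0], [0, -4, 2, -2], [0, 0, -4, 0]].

Expand along row 4 (it has 3 zeros):
  − (-4) · M_43   where M_43 = det([-4 0 3; -1 -2 0; 0 -4 -2]) = -4
det = (-1)·(-4)·(-4) = -16

|M| = -16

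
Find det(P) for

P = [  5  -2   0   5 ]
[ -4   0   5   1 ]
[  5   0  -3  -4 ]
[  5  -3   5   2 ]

Expand along column 2 (it has 2 zeros):
  − (-2) · M_12   where M_12 = det([-4 5 1; 5 -3 -4; 5 5 2]) = -166
  + (-3) · M_42   where M_42 = det([5 0 5; -4 5 1; 5 -3 -4]) = -150
det = (-1)·(-2)·(-166) + (+1)·(-3)·(-150) = 118

The determinant is 118.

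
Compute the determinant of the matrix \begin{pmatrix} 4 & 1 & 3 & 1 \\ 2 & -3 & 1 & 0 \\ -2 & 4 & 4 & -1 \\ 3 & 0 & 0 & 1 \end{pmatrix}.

10

Expand along row 4 (it has 2 zeros):
  − (3) · M_41   where M_41 = det([1 3 1; -3 1 0; 4 4 -1]) = -26
  + (1) · M_44   where M_44 = det([4 1 3; 2 -3 1; -2 4 4]) = -68
det = (-1)·(3)·(-26) + (+1)·(1)·(-68) = 10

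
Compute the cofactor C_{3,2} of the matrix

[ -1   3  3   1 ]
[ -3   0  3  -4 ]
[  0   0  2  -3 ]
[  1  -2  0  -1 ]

The cofactor is 21.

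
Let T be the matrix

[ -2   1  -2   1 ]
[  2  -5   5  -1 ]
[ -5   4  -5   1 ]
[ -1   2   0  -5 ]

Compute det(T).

-24

Expand along row 4 (it has 1 zero):
  − (-1) · M_41   where M_41 = det([1 -2 1; -5 5 -1; 4 -5 1]) = 3
  + (2) · M_42   where M_42 = det([-2 -2 1; 2 5 -1; -5 -5 1]) = 9
  + (-5) · M_44   where M_44 = det([-2 1 -2; 2 -5 5; -5 4 -5]) = 9
det = (-1)·(-1)·(3) + (+1)·(2)·(9) + (+1)·(-5)·(9) = -24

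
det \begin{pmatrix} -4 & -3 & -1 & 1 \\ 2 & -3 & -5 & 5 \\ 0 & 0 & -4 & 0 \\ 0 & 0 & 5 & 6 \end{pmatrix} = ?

-432

The matrix is block upper-triangular with a 2×2 block and a 2×2 block on the diagonal, so its determinant equals the product of the determinants of the diagonal blocks.
det of the 2×2 block = 18
det of the 2×2 block = -24
det = (18)·(-24) = -432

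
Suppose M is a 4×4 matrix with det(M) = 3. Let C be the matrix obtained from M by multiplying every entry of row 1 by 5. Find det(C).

Scaling one row by 5 multiplies the determinant by 5.
det(C) = (5)·(3) = 15

The determinant is 15.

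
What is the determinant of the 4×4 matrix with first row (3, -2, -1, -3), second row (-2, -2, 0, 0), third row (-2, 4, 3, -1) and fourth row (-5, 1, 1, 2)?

Expand along row 2 (it has 2 zeros):
  − (-2) · M_21   where M_21 = det([-2 -1 -3; 4 3 -1; 1 1 2]) = -8
  + (-2) · M_22   where M_22 = det([3 -1 -3; -2 3 -1; -5 1 2]) = -27
det = (-1)·(-2)·(-8) + (+1)·(-2)·(-27) = 38

38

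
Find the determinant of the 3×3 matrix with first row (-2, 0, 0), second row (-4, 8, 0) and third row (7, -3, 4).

The matrix is lower triangular, so the determinant is the product of the diagonal entries:
det = (-2) · (8) · (4) = -64

The determinant is -64.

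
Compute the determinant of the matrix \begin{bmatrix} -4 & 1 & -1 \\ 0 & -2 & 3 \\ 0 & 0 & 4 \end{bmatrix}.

The matrix is upper triangular, so the determinant is the product of the diagonal entries:
det = (-4) · (-2) · (4) = 32

32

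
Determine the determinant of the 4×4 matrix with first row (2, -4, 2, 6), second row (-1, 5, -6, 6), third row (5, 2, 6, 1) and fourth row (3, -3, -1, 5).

Expand along row 1:
  + (2) · M_11   where M_11 = det([5 -6 6; 2 6 1; -3 -1 5]) = 329
  − (-4) · M_12   where M_12 = det([-1 -6 6; 5 6 1; 3 -1 5]) = -37
  + (2) · M_13   where M_13 = det([-1 5 6; 5 2 1; 3 -3 5]) = -249
  − (6) · M_14   where M_14 = det([-1 5 -6; 5 2 6; 3 -3 -1]) = 225
det = (+1)·(2)·(329) + (-1)·(-4)·(-37) + (+1)·(2)·(-249) + (-1)·(6)·(225) = -1338

-1338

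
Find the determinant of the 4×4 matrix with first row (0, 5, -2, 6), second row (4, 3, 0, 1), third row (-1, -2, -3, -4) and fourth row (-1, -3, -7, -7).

Expand along row 1 (it has 1 zero):
  − (5) · M_12   where M_12 = det([4 0 1; -1 -3 -4; -1 -7 -7]) = -24
  + (-2) · M_13   where M_13 = det([4 3 1; -1 -2 -4; -1 -3 -7]) = 0
  − (6) · M_14   where M_14 = det([4 3 0; -1 -2 -3; -1 -3 -7]) = 8
det = (-1)·(5)·(-24) + (+1)·(-2)·(0) + (-1)·(6)·(8) = 72

72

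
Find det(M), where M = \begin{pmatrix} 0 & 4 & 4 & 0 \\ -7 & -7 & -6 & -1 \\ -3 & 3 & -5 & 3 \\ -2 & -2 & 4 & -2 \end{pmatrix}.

Expand along row 1 (it has 2 zeros):
  − (4) · M_12   where M_12 = det([-7 -6 -1; -3 -5 3; -2 4 -2]) = 108
  + (4) · M_13   where M_13 = det([-7 -7 -1; -3 3 3; -2 -2 -2]) = 72
det = (-1)·(4)·(108) + (+1)·(4)·(72) = -144

|M| = -144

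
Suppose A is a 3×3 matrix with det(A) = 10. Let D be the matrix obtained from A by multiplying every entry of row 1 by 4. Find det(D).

40

Scaling one row by 4 multiplies the determinant by 4.
det(D) = (4)·(10) = 40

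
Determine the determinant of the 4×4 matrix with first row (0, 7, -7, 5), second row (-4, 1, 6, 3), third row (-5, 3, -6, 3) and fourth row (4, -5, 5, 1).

Expand along row 1 (it has 1 zero):
  − (7) · M_12   where M_12 = det([-4 6 3; -5 -6 3; 4 5 1]) = 183
  + (-7) · M_13   where M_13 = det([-4 1 3; -5 3 3; 4 -5 1]) = -16
  − (5) · M_14   where M_14 = det([-4 1 6; -5 3 -6; 4 -5 5]) = 139
det = (-1)·(7)·(183) + (+1)·(-7)·(-16) + (-1)·(5)·(139) = -1864

The determinant is -1864.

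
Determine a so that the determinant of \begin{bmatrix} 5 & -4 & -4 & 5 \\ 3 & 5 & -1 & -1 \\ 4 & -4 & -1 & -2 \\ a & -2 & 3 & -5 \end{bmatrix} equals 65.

-2

Expanding along the column containing a, det(B) is linear in a: det(B) = (105)·a + (275).
Set (105)·a + (275) = 65  ⇒  (105)·a = -210  ⇒  a = -2.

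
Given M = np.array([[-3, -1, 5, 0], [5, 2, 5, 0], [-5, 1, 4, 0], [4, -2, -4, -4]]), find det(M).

Expand along column 4 (it has 3 zeros):
  + (-4) · M_44   where M_44 = det([-3 -1 5; 5 2 5; -5 1 4]) = 111
det = (+1)·(-4)·(111) = -444

-444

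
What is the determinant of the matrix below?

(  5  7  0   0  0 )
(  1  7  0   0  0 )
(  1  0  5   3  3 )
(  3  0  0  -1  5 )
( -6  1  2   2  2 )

The matrix is block lower-triangular with a 2×2 block and a 3×3 block on the diagonal, so its determinant equals the product of the determinants of the diagonal blocks.
det of the 2×2 block = 28
det of the 3×3 block = -24
det = (28)·(-24) = -672

-672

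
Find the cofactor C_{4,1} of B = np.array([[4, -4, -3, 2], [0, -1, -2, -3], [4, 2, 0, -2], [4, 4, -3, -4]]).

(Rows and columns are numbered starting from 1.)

The cofactor is -16.

Delete row 4 and column 1; the remaining 3×3 submatrix is [-4 -3 2; -1 -2 -3; 2 0 -2].
Its determinant is 16.
The cofactor carries sign (−1)^(4+1) = −1, so C_{4,1} = −(16) = -16.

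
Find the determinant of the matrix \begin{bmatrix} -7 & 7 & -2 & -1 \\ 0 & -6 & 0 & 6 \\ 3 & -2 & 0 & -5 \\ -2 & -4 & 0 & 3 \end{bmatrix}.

204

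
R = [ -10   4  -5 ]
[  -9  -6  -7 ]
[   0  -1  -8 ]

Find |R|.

-743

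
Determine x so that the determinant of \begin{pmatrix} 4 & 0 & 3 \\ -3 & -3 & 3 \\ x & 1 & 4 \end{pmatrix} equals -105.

Expanding along the row containing x, det(A) is linear in x: det(A) = (9)·x + (-69).
Set (9)·x + (-69) = -105  ⇒  (9)·x = -36  ⇒  x = -4.

x = -4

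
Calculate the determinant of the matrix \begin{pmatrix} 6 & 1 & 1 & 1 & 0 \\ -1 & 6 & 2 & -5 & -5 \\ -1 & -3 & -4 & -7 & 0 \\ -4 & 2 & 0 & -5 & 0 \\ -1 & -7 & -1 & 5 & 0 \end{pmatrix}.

The determinant is -2285.

Expand along column 5 (it has 4 zeros):
  − (-5) · M_25   where M_25 = det([6 1 1 1; -1 -3 -4 -7; -4 2 0 -5; -1 -7 -1 5]) = -457
det = (-1)·(-5)·(-457) = -2285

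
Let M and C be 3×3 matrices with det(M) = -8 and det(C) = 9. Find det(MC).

det(MC) = det(M)·det(C) = (-8)·(9) = -72

The determinant is -72.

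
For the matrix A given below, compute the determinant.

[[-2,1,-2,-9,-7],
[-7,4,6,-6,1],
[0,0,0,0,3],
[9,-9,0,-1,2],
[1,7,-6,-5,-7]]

det(A) = 13080

Expand along row 3 (it has 4 zeros):
  + (3) · M_35   where M_35 = det([-2 1 -2 -9; -7 4 6 -6; 9 -9 0 -1; 1 7 -6 -5]) = 4360
det = (+1)·(3)·(4360) = 13080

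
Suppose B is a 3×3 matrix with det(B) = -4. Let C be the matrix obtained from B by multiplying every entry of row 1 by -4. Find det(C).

16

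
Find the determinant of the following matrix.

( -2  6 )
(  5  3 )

-36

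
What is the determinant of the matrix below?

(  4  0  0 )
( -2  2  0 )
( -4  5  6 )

The matrix is lower triangular, so the determinant is the product of the diagonal entries:
det = (4) · (2) · (6) = 48

48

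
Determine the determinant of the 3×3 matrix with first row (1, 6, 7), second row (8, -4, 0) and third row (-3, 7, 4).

100

Expand along column 3:
  + 7 · |8 -4; -3 7| = 7·(56 − 12) = 308
  + 4 · |1 6; 8 -4| = 4·(-4 − 48) = -208
Sum: (308) + (-208) = 100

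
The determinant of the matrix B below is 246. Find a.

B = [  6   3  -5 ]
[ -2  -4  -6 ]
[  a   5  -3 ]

1

Expanding along the column containing a, det(B) is linear in a: det(B) = (-38)·a + (284).
Set (-38)·a + (284) = 246  ⇒  (-38)·a = -38  ⇒  a = 1.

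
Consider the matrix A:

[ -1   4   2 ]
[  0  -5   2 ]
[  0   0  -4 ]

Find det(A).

The determinant is -20.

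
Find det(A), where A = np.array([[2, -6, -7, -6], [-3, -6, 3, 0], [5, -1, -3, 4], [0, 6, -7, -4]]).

Expand along row 2 (it has 1 zero):
  − (-3) · M_21   where M_21 = det([-6 -7 -6; -1 -3 4; 6 -7 -4]) = -530
  + (-6) · M_22   where M_22 = det([2 -7 -6; 5 -3 4; 0 -7 -4]) = 150
  − (3) · M_23   where M_23 = det([2 -6 -6; 5 -1 4; 0 6 -4]) = -340
det = (-1)·(-3)·(-530) + (+1)·(-6)·(150) + (-1)·(3)·(-340) = -1470

The determinant is -1470.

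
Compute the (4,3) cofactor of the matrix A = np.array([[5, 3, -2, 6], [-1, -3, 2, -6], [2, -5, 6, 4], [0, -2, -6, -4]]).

Delete row 4 and column 3; the remaining 3×3 submatrix is [5 3 6; -1 -3 -6; 2 -5 4].
Its determinant is -168.
The cofactor carries sign (−1)^(4+3) = −1, so C_{4,3} = −(-168) = 168.

168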